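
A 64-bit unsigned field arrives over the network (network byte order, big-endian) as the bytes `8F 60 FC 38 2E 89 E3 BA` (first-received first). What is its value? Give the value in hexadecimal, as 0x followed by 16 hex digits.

0x8F60FC382E89E3BA

Big-endian: lowest address holds the most-significant byte.
The bytes are already most-significant first: 0x8F60FC382E89E3BA.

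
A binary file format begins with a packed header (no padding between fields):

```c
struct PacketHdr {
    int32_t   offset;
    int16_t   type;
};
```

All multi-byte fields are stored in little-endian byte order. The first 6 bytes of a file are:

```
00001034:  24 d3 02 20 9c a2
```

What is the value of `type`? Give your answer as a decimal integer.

-23908

`type` follows `offset` (4 bytes), so it starts at byte offset 4 and occupies 2 bytes.
Bytes at offsets 4..5: 9C A2.
In little-endian order the low byte comes first in memory.
Reassemble most-significant byte first: A2 9C → 0xA29C.
Top bit is set, so as a signed 16-bit value this is 0xA29C − 2^16 = -23908.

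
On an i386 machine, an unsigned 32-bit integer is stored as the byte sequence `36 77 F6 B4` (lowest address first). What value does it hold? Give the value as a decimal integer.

3036051254

In little-endian order the low byte comes first in memory.
Reassemble most-significant byte first: B4 F6 77 36 → 0xB4F67736.
0xB4F67736 = 3036051254.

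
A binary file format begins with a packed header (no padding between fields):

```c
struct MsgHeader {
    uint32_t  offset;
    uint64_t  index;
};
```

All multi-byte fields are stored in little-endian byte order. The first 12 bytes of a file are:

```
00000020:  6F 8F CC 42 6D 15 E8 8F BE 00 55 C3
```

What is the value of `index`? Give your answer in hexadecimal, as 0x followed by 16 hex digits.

`index` follows `offset` (4 bytes), so it starts at byte offset 4 and occupies 8 bytes.
Bytes at offsets 4..11: 6D 15 E8 8F BE 00 55 C3.
In little-endian order the low byte comes first in memory.
Reassemble most-significant byte first: C3 55 00 BE 8F E8 15 6D → 0xC35500BE8FE8156D.

0xC35500BE8FE8156D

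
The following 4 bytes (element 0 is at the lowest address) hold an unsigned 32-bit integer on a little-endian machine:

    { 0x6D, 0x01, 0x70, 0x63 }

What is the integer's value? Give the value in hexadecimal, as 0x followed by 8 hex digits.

0x6370016D

Little-endian: lowest address holds the least-significant byte.
Reassemble most-significant byte first: 63 70 01 6D → 0x6370016D.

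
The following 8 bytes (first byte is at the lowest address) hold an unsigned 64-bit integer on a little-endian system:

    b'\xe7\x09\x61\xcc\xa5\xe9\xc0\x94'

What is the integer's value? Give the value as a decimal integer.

Little-endian: lowest address holds the least-significant byte.
Reassemble most-significant byte first: 94 C0 E9 A5 CC 61 09 E7 → 0x94C0E9A5CC6109E7.
0x94C0E9A5CC6109E7 = 10718824011449567719.

10718824011449567719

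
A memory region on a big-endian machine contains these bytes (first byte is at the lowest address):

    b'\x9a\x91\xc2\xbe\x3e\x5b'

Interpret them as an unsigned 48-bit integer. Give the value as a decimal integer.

169950828183131

Big-endian: lowest address holds the most-significant byte.
The bytes are already most-significant first: 0x9A91C2BE3E5B.
0x9A91C2BE3E5B = 169950828183131.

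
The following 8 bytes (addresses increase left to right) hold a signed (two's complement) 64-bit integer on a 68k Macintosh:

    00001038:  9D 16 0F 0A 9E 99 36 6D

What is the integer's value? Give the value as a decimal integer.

-7127492821982300563

Big-endian stores the most-significant byte at the lowest address.
The bytes are already most-significant first: 0x9D160F0A9E99366D.
Top bit is set, so as a signed 64-bit value this is 0x9D160F0A9E99366D − 2^64 = -7127492821982300563.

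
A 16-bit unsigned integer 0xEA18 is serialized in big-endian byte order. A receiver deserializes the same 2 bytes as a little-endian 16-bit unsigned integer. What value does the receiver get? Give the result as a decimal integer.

6378

Stored big-endian, the bytes at ascending addresses are EA 18.
Read back as little-endian, the first byte is least significant, giving 0x18EA.
0x18EA = 6378.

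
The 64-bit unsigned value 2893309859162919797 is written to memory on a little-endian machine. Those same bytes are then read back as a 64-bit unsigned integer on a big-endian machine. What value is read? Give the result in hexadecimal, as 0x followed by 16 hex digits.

0x75938ACCFC192728

2893309859162919797 in 64-bit hexadecimal is 0x282719FCCC8A9375.
Stored little-endian, the bytes at ascending addresses are 75 93 8A CC FC 19 27 28.
Read back as big-endian, the last byte is least significant, giving 0x75938ACCFC192728.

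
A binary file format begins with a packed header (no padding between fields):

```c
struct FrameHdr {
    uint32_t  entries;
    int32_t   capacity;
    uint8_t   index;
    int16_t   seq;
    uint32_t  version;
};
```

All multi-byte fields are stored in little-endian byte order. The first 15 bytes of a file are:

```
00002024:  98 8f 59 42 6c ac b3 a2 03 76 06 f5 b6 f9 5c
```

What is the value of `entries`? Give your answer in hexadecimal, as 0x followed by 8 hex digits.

`entries` is the first field, at byte offset 0, occupying 4 bytes.
Bytes at offsets 0..3: 98 8F 59 42.
Little-endian: lowest address holds the least-significant byte.
Reassemble most-significant byte first: 42 59 8F 98 → 0x42598F98.

0x42598F98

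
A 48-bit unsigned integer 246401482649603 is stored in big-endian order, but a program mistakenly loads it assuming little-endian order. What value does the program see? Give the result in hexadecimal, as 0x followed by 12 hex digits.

246401482649603 in 48-bit hexadecimal is 0xE019D0D87003.
Stored big-endian, the bytes at ascending addresses are E0 19 D0 D8 70 03.
Read back as little-endian, the first byte is least significant, giving 0x0370D8D019E0.

0x0370D8D019E0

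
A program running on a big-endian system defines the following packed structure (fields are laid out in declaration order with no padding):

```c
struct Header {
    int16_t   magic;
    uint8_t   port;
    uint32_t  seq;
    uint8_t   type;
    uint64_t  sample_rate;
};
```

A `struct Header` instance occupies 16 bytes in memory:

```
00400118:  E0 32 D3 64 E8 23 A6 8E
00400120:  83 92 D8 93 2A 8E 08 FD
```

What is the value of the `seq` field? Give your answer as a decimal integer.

`seq` follows `magic` (2 B), `port` (1 B), so it starts at offset 2 + 1 = 3 and occupies 4 bytes.
Bytes at offsets 3..6: 64 E8 23 A6.
Big-endian stores the most-significant byte at the lowest address.
The bytes are already most-significant first: 0x64E823A6.
0x64E823A6 = 1692935078.

1692935078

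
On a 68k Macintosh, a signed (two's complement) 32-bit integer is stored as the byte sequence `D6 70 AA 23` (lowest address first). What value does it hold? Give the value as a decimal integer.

Big-endian: lowest address holds the most-significant byte.
The bytes are already most-significant first: 0xD670AA23.
Top bit is set, so as a signed 32-bit value this is 0xD670AA23 − 2^32 = -697259485.

-697259485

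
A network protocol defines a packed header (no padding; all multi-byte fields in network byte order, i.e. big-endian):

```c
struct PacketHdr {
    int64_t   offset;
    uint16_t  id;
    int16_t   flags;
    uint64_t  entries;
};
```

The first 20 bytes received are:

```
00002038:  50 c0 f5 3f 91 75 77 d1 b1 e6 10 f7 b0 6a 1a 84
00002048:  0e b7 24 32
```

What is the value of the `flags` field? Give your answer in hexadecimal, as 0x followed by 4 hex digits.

`flags` follows `offset` (8 B), `id` (2 B), so it starts at offset 8 + 2 = 10 and occupies 2 bytes.
Bytes at offsets 10..11: 10 F7.
Big-endian stores the most-significant byte at the lowest address.
The bytes are already most-significant first: 0x10F7.

0x10F7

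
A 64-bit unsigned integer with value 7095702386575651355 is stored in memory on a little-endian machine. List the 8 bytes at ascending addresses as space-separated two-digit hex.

7095702386575651355 in hexadecimal, padded to 64 bits, is 0x6278FFB9D7BBB21B.
Split into bytes (most-significant first): 62 78 FF B9 D7 BB B2 1B.
In little-endian order the low byte comes first in memory.
So at ascending addresses the bytes are 1B B2 BB D7 B9 FF 78 62.

1B B2 BB D7 B9 FF 78 62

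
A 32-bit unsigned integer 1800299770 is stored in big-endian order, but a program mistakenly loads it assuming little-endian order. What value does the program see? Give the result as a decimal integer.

4200877675

1800299770 in 32-bit hexadecimal is 0x6B4E64FA.
Stored big-endian, the bytes at ascending addresses are 6B 4E 64 FA.
Read back as little-endian, the first byte is least significant, giving 0xFA644E6B.
0xFA644E6B = 4200877675.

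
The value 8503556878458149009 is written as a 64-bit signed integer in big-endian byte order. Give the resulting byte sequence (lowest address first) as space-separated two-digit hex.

8503556878458149009 in hexadecimal, padded to 64 bits, is 0x7602B3ED5BD3D891.
Split into bytes (most-significant first): 76 02 B3 ED 5B D3 D8 91.
Big-endian stores the most-significant byte at the lowest address.
So the memory order matches the most-significant-first order: 76 02 B3 ED 5B D3 D8 91.

76 02 B3 ED 5B D3 D8 91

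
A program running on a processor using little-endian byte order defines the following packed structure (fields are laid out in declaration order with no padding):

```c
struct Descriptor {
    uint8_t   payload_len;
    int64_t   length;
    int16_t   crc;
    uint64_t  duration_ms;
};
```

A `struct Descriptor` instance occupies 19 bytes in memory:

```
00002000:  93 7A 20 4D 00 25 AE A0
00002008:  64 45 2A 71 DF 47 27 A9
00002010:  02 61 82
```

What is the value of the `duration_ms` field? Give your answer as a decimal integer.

`duration_ms` follows `payload_len` (1 B), `length` (8 B), `crc` (2 B), so it starts at offset 1 + 8 + 2 = 11 and occupies 8 bytes.
Bytes at offsets 11..18: 71 DF 47 27 A9 02 61 82.
Little-endian stores the least-significant byte at the lowest address.
Reassemble most-significant byte first: 82 61 02 A9 27 47 DF 71 → 0x826102A92747DF71.
0x826102A92747DF71 = 9394793223203315569.

9394793223203315569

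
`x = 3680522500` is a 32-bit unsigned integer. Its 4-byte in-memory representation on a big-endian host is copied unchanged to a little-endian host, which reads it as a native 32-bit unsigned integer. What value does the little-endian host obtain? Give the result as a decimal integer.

72442075

3680522500 in 32-bit hexadecimal is 0xDB605104.
Stored big-endian, the bytes at ascending addresses are DB 60 51 04.
Read back as little-endian, the first byte is least significant, giving 0x045160DB.
0x045160DB = 72442075.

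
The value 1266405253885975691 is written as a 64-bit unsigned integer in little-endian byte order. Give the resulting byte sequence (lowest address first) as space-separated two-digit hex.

8B DC 8F 63 DE 2C 93 11

1266405253885975691 in hexadecimal, padded to 64 bits, is 0x11932CDE638FDC8B.
Split into bytes (most-significant first): 11 93 2C DE 63 8F DC 8B.
Little-endian: lowest address holds the least-significant byte.
So at ascending addresses the bytes are 8B DC 8F 63 DE 2C 93 11.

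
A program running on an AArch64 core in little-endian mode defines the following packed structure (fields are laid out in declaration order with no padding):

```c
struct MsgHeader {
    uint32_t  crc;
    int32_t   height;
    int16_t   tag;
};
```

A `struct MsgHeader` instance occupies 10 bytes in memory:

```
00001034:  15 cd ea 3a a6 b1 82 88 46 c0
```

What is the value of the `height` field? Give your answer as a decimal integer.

-2004700762

`height` follows `crc` (4 bytes), so it starts at byte offset 4 and occupies 4 bytes.
Bytes at offsets 4..7: A6 B1 82 88.
Little-endian stores the least-significant byte at the lowest address.
Reassemble most-significant byte first: 88 82 B1 A6 → 0x8882B1A6.
Top bit is set, so as a signed 32-bit value this is 0x8882B1A6 − 2^32 = -2004700762.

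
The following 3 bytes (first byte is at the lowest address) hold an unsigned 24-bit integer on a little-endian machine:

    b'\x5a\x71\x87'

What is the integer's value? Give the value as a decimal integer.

8876378

In little-endian order the low byte comes first in memory.
Reassemble most-significant byte first: 87 71 5A → 0x87715A.
0x87715A = 8876378.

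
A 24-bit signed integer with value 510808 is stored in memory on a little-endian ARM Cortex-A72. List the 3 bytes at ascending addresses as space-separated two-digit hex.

58 CB 07

510808 in hexadecimal, padded to 24 bits, is 0x07CB58.
Split into bytes (most-significant first): 07 CB 58.
In little-endian order the low byte comes first in memory.
So at ascending addresses the bytes are 58 CB 07.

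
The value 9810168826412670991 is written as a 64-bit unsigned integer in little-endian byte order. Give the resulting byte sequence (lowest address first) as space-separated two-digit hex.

0F 20 F0 34 92 B8 24 88

9810168826412670991 in hexadecimal, padded to 64 bits, is 0x8824B89234F0200F.
Split into bytes (most-significant first): 88 24 B8 92 34 F0 20 0F.
Little-endian: lowest address holds the least-significant byte.
So at ascending addresses the bytes are 0F 20 F0 34 92 B8 24 88.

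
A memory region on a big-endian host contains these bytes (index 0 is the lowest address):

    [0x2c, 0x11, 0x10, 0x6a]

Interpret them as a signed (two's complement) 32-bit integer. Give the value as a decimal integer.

Big-endian stores the most-significant byte at the lowest address.
The bytes are already most-significant first: 0x2C11106A.
0x2C11106A = 739315818.

739315818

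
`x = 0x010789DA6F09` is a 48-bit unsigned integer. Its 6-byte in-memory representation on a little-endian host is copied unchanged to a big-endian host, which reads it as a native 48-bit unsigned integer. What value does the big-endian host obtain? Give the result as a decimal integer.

10376012433153

Stored little-endian, the bytes at ascending addresses are 09 6F DA 89 07 01.
Read back as big-endian, the last byte is least significant, giving 0x096FDA890701.
0x096FDA890701 = 10376012433153.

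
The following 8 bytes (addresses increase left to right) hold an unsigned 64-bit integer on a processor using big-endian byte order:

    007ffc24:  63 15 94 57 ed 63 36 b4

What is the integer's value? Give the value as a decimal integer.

7139775889631557300

Big-endian: lowest address holds the most-significant byte.
The bytes are already most-significant first: 0x63159457ED6336B4.
0x63159457ED6336B4 = 7139775889631557300.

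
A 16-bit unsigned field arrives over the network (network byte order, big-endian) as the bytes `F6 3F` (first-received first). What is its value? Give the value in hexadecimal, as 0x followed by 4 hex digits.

Big-endian: lowest address holds the most-significant byte.
The bytes are already most-significant first: 0xF63F.

0xF63F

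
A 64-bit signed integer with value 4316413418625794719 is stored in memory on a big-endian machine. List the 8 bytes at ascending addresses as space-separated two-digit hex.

4316413418625794719 in hexadecimal, padded to 64 bits, is 0x3BE6FB2288EB829F.
Split into bytes (most-significant first): 3B E6 FB 22 88 EB 82 9F.
In big-endian order the high byte comes first in memory.
So the memory order matches the most-significant-first order: 3B E6 FB 22 88 EB 82 9F.

3B E6 FB 22 88 EB 82 9F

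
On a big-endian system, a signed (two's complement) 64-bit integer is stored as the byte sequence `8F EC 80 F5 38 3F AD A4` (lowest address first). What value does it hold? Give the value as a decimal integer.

Big-endian: lowest address holds the most-significant byte.
The bytes are already most-significant first: 0x8FEC80F5383FADA4.
Top bit is set, so as a signed 64-bit value this is 0x8FEC80F5383FADA4 − 2^64 = -8075938241083101788.

-8075938241083101788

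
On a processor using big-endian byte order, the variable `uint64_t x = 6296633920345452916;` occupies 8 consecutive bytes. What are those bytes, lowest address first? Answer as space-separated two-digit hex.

6296633920345452916 in hexadecimal, padded to 64 bits, is 0x5762233086DDB174.
Split into bytes (most-significant first): 57 62 23 30 86 DD B1 74.
In big-endian order the high byte comes first in memory.
So the memory order matches the most-significant-first order: 57 62 23 30 86 DD B1 74.

57 62 23 30 86 DD B1 74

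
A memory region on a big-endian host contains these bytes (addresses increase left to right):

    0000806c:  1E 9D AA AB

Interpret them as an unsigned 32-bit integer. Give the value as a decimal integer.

513649323

In big-endian order the high byte comes first in memory.
The bytes are already most-significant first: 0x1E9DAAAB.
0x1E9DAAAB = 513649323.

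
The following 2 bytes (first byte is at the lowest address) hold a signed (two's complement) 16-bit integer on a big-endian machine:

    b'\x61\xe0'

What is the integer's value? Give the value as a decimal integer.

25056

Big-endian: lowest address holds the most-significant byte.
The bytes are already most-significant first: 0x61E0.
0x61E0 = 25056.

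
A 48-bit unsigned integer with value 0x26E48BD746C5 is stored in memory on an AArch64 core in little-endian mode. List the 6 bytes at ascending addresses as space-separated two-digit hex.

Split into bytes (most-significant first): 26 E4 8B D7 46 C5.
Little-endian stores the least-significant byte at the lowest address.
So at ascending addresses the bytes are C5 46 D7 8B E4 26.

C5 46 D7 8B E4 26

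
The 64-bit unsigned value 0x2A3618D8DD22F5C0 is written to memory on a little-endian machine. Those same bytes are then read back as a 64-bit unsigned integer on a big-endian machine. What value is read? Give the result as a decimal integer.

13904057760784856618

Stored little-endian, the bytes at ascending addresses are C0 F5 22 DD D8 18 36 2A.
Read back as big-endian, the last byte is least significant, giving 0xC0F522DDD818362A.
0xC0F522DDD818362A = 13904057760784856618.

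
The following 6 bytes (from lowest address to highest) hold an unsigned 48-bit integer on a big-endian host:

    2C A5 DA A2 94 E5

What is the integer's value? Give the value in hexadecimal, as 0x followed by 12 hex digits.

Big-endian: lowest address holds the most-significant byte.
The bytes are already most-significant first: 0x2CA5DAA294E5.

0x2CA5DAA294E5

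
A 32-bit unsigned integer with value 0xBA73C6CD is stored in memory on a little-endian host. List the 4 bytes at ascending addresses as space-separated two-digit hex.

Split into bytes (most-significant first): BA 73 C6 CD.
Little-endian stores the least-significant byte at the lowest address.
So at ascending addresses the bytes are CD C6 73 BA.

CD C6 73 BA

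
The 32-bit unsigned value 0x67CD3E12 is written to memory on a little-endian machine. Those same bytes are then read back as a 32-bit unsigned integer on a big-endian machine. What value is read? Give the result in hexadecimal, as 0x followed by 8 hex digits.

Stored little-endian, the bytes at ascending addresses are 12 3E CD 67.
Read back as big-endian, the last byte is least significant, giving 0x123ECD67.

0x123ECD67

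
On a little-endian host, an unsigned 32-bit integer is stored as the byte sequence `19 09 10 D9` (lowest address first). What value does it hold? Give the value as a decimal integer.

3641706777

Little-endian: lowest address holds the least-significant byte.
Reassemble most-significant byte first: D9 10 09 19 → 0xD9100919.
0xD9100919 = 3641706777.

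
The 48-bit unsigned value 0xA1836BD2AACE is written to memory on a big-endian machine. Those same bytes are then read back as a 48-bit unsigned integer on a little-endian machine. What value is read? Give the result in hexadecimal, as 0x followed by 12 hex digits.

Stored big-endian, the bytes at ascending addresses are A1 83 6B D2 AA CE.
Read back as little-endian, the first byte is least significant, giving 0xCEAAD26B83A1.

0xCEAAD26B83A1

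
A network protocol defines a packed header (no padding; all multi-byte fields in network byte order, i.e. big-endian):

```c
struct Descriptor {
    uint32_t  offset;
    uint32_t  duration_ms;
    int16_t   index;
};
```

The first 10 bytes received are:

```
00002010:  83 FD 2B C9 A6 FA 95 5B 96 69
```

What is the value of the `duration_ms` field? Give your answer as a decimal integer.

`duration_ms` follows `offset` (4 bytes), so it starts at byte offset 4 and occupies 4 bytes.
Bytes at offsets 4..7: A6 FA 95 5B.
Big-endian: lowest address holds the most-significant byte.
The bytes are already most-significant first: 0xA6FA955B.
0xA6FA955B = 2801440091.

2801440091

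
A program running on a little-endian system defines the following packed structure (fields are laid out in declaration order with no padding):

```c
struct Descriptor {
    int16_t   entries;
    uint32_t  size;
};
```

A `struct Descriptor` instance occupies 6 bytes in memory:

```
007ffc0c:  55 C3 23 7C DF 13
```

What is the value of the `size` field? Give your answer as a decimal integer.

`size` follows `entries` (2 bytes), so it starts at byte offset 2 and occupies 4 bytes.
Bytes at offsets 2..5: 23 7C DF 13.
Little-endian stores the least-significant byte at the lowest address.
Reassemble most-significant byte first: 13 DF 7C 23 → 0x13DF7C23.
0x13DF7C23 = 333413411.

333413411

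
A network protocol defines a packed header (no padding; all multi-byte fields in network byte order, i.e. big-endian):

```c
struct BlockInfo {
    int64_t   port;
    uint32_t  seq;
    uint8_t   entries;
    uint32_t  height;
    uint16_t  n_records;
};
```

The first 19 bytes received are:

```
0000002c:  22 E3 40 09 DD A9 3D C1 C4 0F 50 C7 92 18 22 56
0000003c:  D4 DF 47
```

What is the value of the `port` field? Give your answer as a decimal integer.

`port` is the first field, at byte offset 0, occupying 8 bytes.
Bytes at offsets 0..7: 22 E3 40 09 DD A9 3D C1.
Big-endian: lowest address holds the most-significant byte.
The bytes are already most-significant first: 0x22E34009DDA93DC1.
0x22E34009DDA93DC1 = 2513923428120608193.

2513923428120608193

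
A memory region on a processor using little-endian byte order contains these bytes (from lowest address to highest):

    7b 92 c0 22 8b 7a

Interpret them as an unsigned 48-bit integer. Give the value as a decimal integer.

Little-endian: lowest address holds the least-significant byte.
Reassemble most-significant byte first: 7A 8B 22 C0 92 7B → 0x7A8B22C0927B.
0x7A8B22C0927B = 134738002088571.

134738002088571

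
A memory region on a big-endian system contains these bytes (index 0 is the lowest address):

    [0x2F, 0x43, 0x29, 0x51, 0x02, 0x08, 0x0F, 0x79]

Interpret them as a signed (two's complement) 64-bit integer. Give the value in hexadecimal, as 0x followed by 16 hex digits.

0x2F43295102080F79

Big-endian: lowest address holds the most-significant byte.
The bytes are already most-significant first: 0x2F43295102080F79.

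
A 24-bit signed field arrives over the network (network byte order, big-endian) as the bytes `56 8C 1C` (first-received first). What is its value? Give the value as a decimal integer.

5671964

In big-endian order the high byte comes first in memory.
The bytes are already most-significant first: 0x568C1C.
0x568C1C = 5671964.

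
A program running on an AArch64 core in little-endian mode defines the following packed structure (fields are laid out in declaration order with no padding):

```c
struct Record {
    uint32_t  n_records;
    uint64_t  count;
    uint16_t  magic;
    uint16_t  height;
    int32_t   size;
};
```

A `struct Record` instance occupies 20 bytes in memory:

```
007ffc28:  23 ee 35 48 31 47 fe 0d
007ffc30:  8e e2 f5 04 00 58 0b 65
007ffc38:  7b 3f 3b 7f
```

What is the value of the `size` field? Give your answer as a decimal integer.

`size` follows `n_records` (4 B), `count` (8 B), `magic` (2 B), `height` (2 B), so it starts at offset 4 + 8 + 2 + 2 = 16 and occupies 4 bytes.
Bytes at offsets 16..19: 7B 3F 3B 7F.
Little-endian: lowest address holds the least-significant byte.
Reassemble most-significant byte first: 7F 3B 3F 7B → 0x7F3B3F7B.
0x7F3B3F7B = 2134589307.

2134589307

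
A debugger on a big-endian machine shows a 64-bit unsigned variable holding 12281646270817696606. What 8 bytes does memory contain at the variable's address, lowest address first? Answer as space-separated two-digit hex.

12281646270817696606 in hexadecimal, padded to 64 bits, is 0xAA712C365D16FB5E.
Split into bytes (most-significant first): AA 71 2C 36 5D 16 FB 5E.
Big-endian: lowest address holds the most-significant byte.
So the memory order matches the most-significant-first order: AA 71 2C 36 5D 16 FB 5E.

AA 71 2C 36 5D 16 FB 5E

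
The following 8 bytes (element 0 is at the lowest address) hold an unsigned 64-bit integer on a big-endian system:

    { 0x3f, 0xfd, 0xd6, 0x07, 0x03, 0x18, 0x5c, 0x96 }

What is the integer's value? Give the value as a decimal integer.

4611076919102299286

In big-endian order the high byte comes first in memory.
The bytes are already most-significant first: 0x3FFDD60703185C96.
0x3FFDD60703185C96 = 4611076919102299286.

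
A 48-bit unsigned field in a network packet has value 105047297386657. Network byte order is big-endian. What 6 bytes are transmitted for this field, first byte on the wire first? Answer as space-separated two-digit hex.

5F 8A 3A D8 68 A1

105047297386657 in hexadecimal, padded to 48 bits, is 0x5F8A3AD868A1.
Split into bytes (most-significant first): 5F 8A 3A D8 68 A1.
Big-endian stores the most-significant byte at the lowest address.
So the memory order matches the most-significant-first order: 5F 8A 3A D8 68 A1.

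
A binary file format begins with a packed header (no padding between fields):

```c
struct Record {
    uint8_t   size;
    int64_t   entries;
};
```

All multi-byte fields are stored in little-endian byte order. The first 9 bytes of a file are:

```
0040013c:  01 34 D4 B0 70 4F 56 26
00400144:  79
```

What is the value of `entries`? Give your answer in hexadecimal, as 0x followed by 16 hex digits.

0x7926564F70B0D434

`entries` follows `size` (1 byte), so it starts at byte offset 1 and occupies 8 bytes.
Bytes at offsets 1..8: 34 D4 B0 70 4F 56 26 79.
In little-endian order the low byte comes first in memory.
Reassemble most-significant byte first: 79 26 56 4F 70 B0 D4 34 → 0x7926564F70B0D434.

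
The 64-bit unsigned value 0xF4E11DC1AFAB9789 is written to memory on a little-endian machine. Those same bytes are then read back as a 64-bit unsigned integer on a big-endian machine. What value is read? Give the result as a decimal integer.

9914581876027023860

Stored little-endian, the bytes at ascending addresses are 89 97 AB AF C1 1D E1 F4.
Read back as big-endian, the last byte is least significant, giving 0x8997ABAFC11DE1F4.
0x8997ABAFC11DE1F4 = 9914581876027023860.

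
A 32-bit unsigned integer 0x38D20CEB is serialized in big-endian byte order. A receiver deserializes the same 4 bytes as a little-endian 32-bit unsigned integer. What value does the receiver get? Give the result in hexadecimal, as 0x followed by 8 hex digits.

Stored big-endian, the bytes at ascending addresses are 38 D2 0C EB.
Read back as little-endian, the first byte is least significant, giving 0xEB0CD238.

0xEB0CD238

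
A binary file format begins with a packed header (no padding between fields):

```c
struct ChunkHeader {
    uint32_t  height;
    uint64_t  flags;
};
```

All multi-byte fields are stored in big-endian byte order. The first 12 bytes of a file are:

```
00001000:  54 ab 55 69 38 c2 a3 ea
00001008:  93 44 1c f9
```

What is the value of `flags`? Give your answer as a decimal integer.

`flags` follows `height` (4 bytes), so it starts at byte offset 4 and occupies 8 bytes.
Bytes at offsets 4..11: 38 C2 A3 EA 93 44 1C F9.
Big-endian: lowest address holds the most-significant byte.
The bytes are already most-significant first: 0x38C2A3EA93441CF9.
0x38C2A3EA93441CF9 = 4090011639494221049.

4090011639494221049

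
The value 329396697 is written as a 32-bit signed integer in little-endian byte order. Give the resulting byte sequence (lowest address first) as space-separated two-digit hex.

D9 31 A2 13

329396697 in hexadecimal, padded to 32 bits, is 0x13A231D9.
Split into bytes (most-significant first): 13 A2 31 D9.
Little-endian: lowest address holds the least-significant byte.
So at ascending addresses the bytes are D9 31 A2 13.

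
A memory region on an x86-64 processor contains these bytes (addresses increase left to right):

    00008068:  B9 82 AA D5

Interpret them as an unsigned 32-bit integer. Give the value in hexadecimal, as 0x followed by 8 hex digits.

0xD5AA82B9

Little-endian stores the least-significant byte at the lowest address.
Reassemble most-significant byte first: D5 AA 82 B9 → 0xD5AA82B9.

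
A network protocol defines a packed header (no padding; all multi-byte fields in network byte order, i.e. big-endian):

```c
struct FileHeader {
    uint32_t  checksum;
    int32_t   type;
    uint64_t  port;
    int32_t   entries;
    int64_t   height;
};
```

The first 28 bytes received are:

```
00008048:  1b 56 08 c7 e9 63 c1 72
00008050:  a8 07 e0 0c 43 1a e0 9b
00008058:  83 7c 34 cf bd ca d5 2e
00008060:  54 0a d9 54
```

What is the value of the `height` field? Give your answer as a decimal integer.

`height` follows `checksum` (4 B), `type` (4 B), `port` (8 B), `entries` (4 B), so it starts at offset 4 + 4 + 8 + 4 = 20 and occupies 8 bytes.
Bytes at offsets 20..27: BD CA D5 2E 54 0A D9 54.
In big-endian order the high byte comes first in memory.
The bytes are already most-significant first: 0xBDCAD52E540AD954.
Top bit is set, so as a signed 64-bit value this is 0xBDCAD52E540AD954 − 2^64 = -4770766460290410156.

-4770766460290410156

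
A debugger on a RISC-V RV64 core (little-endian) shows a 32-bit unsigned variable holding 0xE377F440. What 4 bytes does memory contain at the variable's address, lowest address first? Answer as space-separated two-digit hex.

40 F4 77 E3

Split into bytes (most-significant first): E3 77 F4 40.
Little-endian stores the least-significant byte at the lowest address.
So at ascending addresses the bytes are 40 F4 77 E3.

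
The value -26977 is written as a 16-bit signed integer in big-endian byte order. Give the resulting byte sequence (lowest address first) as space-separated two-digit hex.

Two's complement of -26977 in 16 bits: 26977 = 0x6961; invert → 0x969E; add 1 → 0x969F.
Split into bytes (most-significant first): 96 9F.
Big-endian: lowest address holds the most-significant byte.
So the memory order matches the most-significant-first order: 96 9F.

96 9F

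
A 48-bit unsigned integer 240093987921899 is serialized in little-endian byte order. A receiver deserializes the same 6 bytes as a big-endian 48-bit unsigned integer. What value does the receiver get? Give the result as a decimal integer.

259346705178074

240093987921899 in 48-bit hexadecimal is 0xDA5D3CDCDFEB.
Stored little-endian, the bytes at ascending addresses are EB DF DC 3C 5D DA.
Read back as big-endian, the last byte is least significant, giving 0xEBDFDC3C5DDA.
0xEBDFDC3C5DDA = 259346705178074.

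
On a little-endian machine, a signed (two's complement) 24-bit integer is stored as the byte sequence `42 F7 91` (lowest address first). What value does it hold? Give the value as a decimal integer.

Little-endian stores the least-significant byte at the lowest address.
Reassemble most-significant byte first: 91 F7 42 → 0x91F742.
Top bit is set, so as a signed 24-bit value this is 0x91F742 − 2^24 = -7211198.

-7211198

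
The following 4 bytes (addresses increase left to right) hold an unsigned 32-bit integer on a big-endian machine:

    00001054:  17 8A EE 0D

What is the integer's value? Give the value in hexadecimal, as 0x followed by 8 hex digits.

In big-endian order the high byte comes first in memory.
The bytes are already most-significant first: 0x178AEE0D.

0x178AEE0D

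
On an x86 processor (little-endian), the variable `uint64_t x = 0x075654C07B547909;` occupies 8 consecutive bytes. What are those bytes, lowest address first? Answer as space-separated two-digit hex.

Split into bytes (most-significant first): 07 56 54 C0 7B 54 79 09.
Little-endian: lowest address holds the least-significant byte.
So at ascending addresses the bytes are 09 79 54 7B C0 54 56 07.

09 79 54 7B C0 54 56 07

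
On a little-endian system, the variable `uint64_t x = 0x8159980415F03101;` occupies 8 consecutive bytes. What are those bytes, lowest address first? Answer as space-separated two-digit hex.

Split into bytes (most-significant first): 81 59 98 04 15 F0 31 01.
Little-endian: lowest address holds the least-significant byte.
So at ascending addresses the bytes are 01 31 F0 15 04 98 59 81.

01 31 F0 15 04 98 59 81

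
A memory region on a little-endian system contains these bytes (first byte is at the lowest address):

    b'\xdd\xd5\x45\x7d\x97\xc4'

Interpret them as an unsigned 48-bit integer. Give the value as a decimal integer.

216154920834525

Little-endian stores the least-significant byte at the lowest address.
Reassemble most-significant byte first: C4 97 7D 45 D5 DD → 0xC4977D45D5DD.
0xC4977D45D5DD = 216154920834525.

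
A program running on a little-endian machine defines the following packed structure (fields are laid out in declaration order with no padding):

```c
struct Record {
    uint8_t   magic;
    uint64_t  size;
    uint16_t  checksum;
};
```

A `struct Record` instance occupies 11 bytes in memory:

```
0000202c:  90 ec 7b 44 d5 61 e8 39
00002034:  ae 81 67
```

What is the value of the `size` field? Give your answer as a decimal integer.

12554320943159475180

`size` follows `magic` (1 byte), so it starts at byte offset 1 and occupies 8 bytes.
Bytes at offsets 1..8: EC 7B 44 D5 61 E8 39 AE.
In little-endian order the low byte comes first in memory.
Reassemble most-significant byte first: AE 39 E8 61 D5 44 7B EC → 0xAE39E861D5447BEC.
0xAE39E861D5447BEC = 12554320943159475180.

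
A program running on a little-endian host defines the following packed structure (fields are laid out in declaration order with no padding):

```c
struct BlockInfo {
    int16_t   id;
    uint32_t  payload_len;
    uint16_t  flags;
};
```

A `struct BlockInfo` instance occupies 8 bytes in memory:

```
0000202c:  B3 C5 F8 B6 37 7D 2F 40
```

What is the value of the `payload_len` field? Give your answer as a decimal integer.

2100803320

`payload_len` follows `id` (2 bytes), so it starts at byte offset 2 and occupies 4 bytes.
Bytes at offsets 2..5: F8 B6 37 7D.
In little-endian order the low byte comes first in memory.
Reassemble most-significant byte first: 7D 37 B6 F8 → 0x7D37B6F8.
0x7D37B6F8 = 2100803320.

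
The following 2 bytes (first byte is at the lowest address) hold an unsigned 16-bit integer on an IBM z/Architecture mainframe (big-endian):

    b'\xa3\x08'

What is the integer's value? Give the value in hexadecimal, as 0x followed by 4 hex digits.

0xA308

In big-endian order the high byte comes first in memory.
The bytes are already most-significant first: 0xA308.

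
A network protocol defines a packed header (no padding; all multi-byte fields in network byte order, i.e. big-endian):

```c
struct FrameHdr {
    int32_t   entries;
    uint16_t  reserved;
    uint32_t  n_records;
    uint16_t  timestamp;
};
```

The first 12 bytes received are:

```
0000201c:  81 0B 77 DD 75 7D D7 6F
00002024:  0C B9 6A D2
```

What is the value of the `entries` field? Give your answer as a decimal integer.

`entries` is the first field, at byte offset 0, occupying 4 bytes.
Bytes at offsets 0..3: 81 0B 77 DD.
Big-endian stores the most-significant byte at the lowest address.
The bytes are already most-significant first: 0x810B77DD.
Top bit is set, so as a signed 32-bit value this is 0x810B77DD − 2^32 = -2129954851.

-2129954851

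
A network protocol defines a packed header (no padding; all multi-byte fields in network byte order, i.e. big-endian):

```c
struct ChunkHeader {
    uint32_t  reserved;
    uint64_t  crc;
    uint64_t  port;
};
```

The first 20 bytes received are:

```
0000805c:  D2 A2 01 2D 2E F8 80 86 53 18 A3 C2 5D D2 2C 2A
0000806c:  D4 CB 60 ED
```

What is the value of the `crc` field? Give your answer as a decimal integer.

`crc` follows `reserved` (4 bytes), so it starts at byte offset 4 and occupies 8 bytes.
Bytes at offsets 4..11: 2E F8 80 86 53 18 A3 C2.
Big-endian: lowest address holds the most-significant byte.
The bytes are already most-significant first: 0x2EF880865318A3C2.
0x2EF880865318A3C2 = 3384596434377024450.

3384596434377024450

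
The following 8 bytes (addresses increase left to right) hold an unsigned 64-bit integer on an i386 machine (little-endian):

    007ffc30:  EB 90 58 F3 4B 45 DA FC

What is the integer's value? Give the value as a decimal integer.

Little-endian: lowest address holds the least-significant byte.
Reassemble most-significant byte first: FC DA 45 4B F3 58 90 EB → 0xFCDA454BF35890EB.
0xFCDA454BF35890EB = 18219951434988294379.

18219951434988294379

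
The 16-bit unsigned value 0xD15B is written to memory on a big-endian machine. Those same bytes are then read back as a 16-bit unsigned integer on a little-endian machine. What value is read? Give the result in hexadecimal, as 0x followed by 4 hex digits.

Stored big-endian, the bytes at ascending addresses are D1 5B.
Read back as little-endian, the first byte is least significant, giving 0x5BD1.

0x5BD1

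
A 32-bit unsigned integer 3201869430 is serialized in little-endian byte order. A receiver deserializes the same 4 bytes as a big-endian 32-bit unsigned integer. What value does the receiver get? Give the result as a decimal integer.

3201869430 in 32-bit hexadecimal is 0xBED8A676.
Stored little-endian, the bytes at ascending addresses are 76 A6 D8 BE.
Read back as big-endian, the last byte is least significant, giving 0x76A6D8BE.
0x76A6D8BE = 1990645950.

1990645950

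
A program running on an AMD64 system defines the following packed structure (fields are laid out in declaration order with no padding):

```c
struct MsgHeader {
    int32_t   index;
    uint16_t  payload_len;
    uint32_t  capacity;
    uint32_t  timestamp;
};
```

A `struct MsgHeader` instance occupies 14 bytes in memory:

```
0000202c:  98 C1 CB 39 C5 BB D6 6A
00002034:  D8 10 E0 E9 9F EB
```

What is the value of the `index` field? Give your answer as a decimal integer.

`index` is the first field, at byte offset 0, occupying 4 bytes.
Bytes at offsets 0..3: 98 C1 CB 39.
Little-endian: lowest address holds the least-significant byte.
Reassemble most-significant byte first: 39 CB C1 98 → 0x39CBC198.
0x39CBC198 = 969654680.

969654680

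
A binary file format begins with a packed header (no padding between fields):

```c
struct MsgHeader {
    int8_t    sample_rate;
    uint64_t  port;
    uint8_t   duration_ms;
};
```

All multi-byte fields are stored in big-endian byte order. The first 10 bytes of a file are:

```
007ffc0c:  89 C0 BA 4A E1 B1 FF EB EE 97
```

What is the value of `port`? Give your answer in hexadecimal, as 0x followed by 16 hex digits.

0xC0BA4AE1B1FFEBEE

`port` follows `sample_rate` (1 byte), so it starts at byte offset 1 and occupies 8 bytes.
Bytes at offsets 1..8: C0 BA 4A E1 B1 FF EB EE.
In big-endian order the high byte comes first in memory.
The bytes are already most-significant first: 0xC0BA4AE1B1FFEBEE.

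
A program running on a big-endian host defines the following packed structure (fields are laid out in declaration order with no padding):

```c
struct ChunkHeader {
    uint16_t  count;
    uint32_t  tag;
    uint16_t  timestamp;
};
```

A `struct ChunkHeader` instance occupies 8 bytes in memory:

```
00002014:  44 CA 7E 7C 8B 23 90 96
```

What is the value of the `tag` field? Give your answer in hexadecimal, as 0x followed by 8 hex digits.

0x7E7C8B23

`tag` follows `count` (2 bytes), so it starts at byte offset 2 and occupies 4 bytes.
Bytes at offsets 2..5: 7E 7C 8B 23.
Big-endian stores the most-significant byte at the lowest address.
The bytes are already most-significant first: 0x7E7C8B23.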